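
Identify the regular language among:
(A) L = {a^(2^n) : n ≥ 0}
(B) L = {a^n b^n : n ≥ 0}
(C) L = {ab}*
(C) {ab}*

(C) L = {ab}* is regular.

This can be recognized by a finite automaton (DFA/NFA).
Regular expressions like {ab}* define regular languages.

The other choices are not regular:
- {a^n b^n : n ≥ 0}: After pumping, the number of a's and b's become unequal
- {a^(2^n) : n ≥ 0}: After pumping, length is no longer a power of 2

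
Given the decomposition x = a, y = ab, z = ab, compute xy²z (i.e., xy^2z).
aababab

Given x = 'a', y = 'ab', z = 'ab' and i = 2:

xy^2z = x + y·y·...·y (2 times) + z
       = 'a' + 'ab'^2 + 'ab'
       = 'a' + 'abab' + 'ab'
       = 'aababab'

The pumped string is 'aababab' with length 7.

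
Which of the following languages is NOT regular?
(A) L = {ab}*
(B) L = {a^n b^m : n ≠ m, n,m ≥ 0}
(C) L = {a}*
(B) {a^n b^m : n ≠ m, n,m ≥ 0}

(B) L = {a^n b^m : n ≠ m, n,m ≥ 0} is NOT regular.

The pumping lemma can be used to prove this:
After pumping a's, we can make n = m

The other languages are regular because they can be recognized by finite automata.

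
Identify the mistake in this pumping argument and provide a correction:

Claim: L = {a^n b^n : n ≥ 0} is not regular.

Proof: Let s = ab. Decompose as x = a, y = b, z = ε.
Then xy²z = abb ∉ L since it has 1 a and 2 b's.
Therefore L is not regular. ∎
Error: The string s = ab might be shorter than the pumping length p.

Correction: Choose s = a^p b^p to ensure |s| ≥ p. Also, the decomposition is wrong: with |xy| ≤ p, y cannot include b's when s starts with p a's.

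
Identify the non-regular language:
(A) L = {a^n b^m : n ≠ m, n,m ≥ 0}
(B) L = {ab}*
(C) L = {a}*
(A) {a^n b^m : n ≠ m, n,m ≥ 0}

(A) L = {a^n b^m : n ≠ m, n,m ≥ 0} is NOT regular.

The pumping lemma can be used to prove this:
After pumping a's, we can make n = m

The other languages are regular because they can be recognized by finite automata.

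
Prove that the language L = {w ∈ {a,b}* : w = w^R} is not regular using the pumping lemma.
Assume for contradiction that L is regular, and let p ≥ 1 be the pumping length given by the pumping lemma.
Choose s = a^p b a^p. Then s ∈ L (it reads the same in both directions) and |s| = 2p + 1 ≥ p.
By the pumping lemma, s = xyz for some x, y, z with |xy| ≤ p, |y| ≥ 1, and xy^i z ∈ L for every i ≥ 0.
Since |xy| ≤ p and the first p symbols of s are all a's, y = a^k for some k with 1 ≤ k ≤ p.

Take i = 0: xy⁰z = a^(p − k) b a^p.
Its reversal is a^p b a^(p − k). These differ because the block of a's before the unique b has length p − k in one and p in the other, and p − k ≠ p since k ≥ 1. So xy⁰z is not a palindrome, i.e. xy⁰z ∉ L.

This contradicts the pumping lemma, which requires xy^i z ∈ L for all i ≥ 0.
Hence L = {w ∈ {a,b}* : w = w^R} is not regular. ∎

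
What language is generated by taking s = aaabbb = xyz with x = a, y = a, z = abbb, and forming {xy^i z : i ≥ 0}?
{xy^i z : i ≥ 0} = {a^(2+i) b^3 : i ≥ 0} = {aabbb, aaabbb, aaaabbb, ...}

With x = a, y = a, z = abbb: Starting with aaabbb and pumping the second 'a', we get strings with 2+i a's followed by 3 b's for i = 0, 1, 2, ...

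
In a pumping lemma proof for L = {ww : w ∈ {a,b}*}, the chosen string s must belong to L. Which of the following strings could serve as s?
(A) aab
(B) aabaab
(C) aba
(B) aabaab

The pumping lemma is applied to a string s that lies in L, so first check membership of each option:
- (A) aab has odd length 3, so it cannot be written as ww and is not in L ✗
- (B) aabaab splits into halves aab · aab, which are equal, so it is in L (w = aab) ✓
- (C) aba has odd length 3, so it cannot be written as ww and is not in L ✗

Only (B) aabaab is in L, so it is the only candidate that could play the role of s.
(In a complete proof one picks s in terms of the pumping length p so that |s| ≥ p is guaranteed; a fixed string like aabaab illustrates the shape of such an s.)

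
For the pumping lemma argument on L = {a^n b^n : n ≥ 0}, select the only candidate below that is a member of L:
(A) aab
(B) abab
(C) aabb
(C) aabb

The pumping lemma is applied to a string s that lies in L, so first check membership of each option:
- (A) aab has 2 a's and 1 b's; 2 ≠ 1, so it is not in L ✗
- (B) abab has an a after a b, so it is not of the form a^n b^n and is not in L ✗
- (C) aabb = a^2 b^2 has equal counts (2 = 2), so it is in L ✓

Only (C) aabb is in L, so it is the only candidate that could play the role of s.
(In a complete proof one picks s in terms of the pumping length p so that |s| ≥ p is guaranteed; a fixed string like aabb illustrates the shape of such an s.)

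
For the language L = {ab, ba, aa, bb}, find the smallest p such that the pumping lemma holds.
p = 3

For a finite language L, the pumping lemma holds vacuously if p > max|s| for s ∈ L.

The longest string in L = {ab, ba, aa, bb} has length 2.
If p = 3, then no string s ∈ L has |s| ≥ p, so the condition is vacuously true.

The minimum pumping length is p = 3.

Why no smaller p works: for any p ≤ 2, the longest string s ∈ L has |s| = 2 ≥ p, so it would
have to be pumpable; but pumping up (i = 2, 3, ...) produces ever longer strings, which cannot all lie in the
finite language L. So the pumping property fails for every p ≤ 2.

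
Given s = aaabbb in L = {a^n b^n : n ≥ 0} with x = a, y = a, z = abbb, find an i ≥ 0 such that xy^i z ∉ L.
i = 2

xy²z = a · aa · abbb = aaaabbb; aaaabbb has 4 a's and 3 b's; 4 ≠ 3, so it is not in L.
(Other choices also work, e.g. i = 0, 3; only i = 1 is guaranteed to stay in L since xy¹z = s.)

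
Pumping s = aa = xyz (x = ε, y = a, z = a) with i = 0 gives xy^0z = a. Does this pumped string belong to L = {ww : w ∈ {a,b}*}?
No

xy⁰z = ε · ε · a = a.
a has odd length 1, so it cannot be written as ww and is not in L.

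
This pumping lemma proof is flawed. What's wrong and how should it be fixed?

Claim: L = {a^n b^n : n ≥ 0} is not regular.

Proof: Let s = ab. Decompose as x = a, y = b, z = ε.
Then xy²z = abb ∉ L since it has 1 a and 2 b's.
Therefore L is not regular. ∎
Error: The string s = ab might be shorter than the pumping length p.

Correction: Choose s = a^p b^p to ensure |s| ≥ p. Also, the decomposition is wrong: with |xy| ≤ p, y cannot include b's when s starts with p a's.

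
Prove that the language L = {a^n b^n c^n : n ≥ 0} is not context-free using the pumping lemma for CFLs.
Assume for contradiction that L is context-free, and let p ≥ 1 be the pumping length given by the pumping lemma for CFLs.
Choose s = a^p b^p c^p. Then s ∈ L and |s| = 3p ≥ p.
By the CFL pumping lemma, s = uvxyz for some u, v, x, y, z with |vxy| ≤ p, |vy| ≥ 1, and uv^i xy^i z ∈ L for every i ≥ 0.

Because |vxy| ≤ p, the window vxy cannot contain both an a and a c: any substring of s containing both must include the entire block b^p plus at least one a and one c, so it has length ≥ p + 2 > p.
Hence at least one of the letters a, c does not occur in vy at all.

Take i = 0: the string uxz is obtained from s by deleting |vy| ≥ 1 symbols, so |uxz| = 3p − |vy| < 3p.
But the letter (a or c) that does not occur in vy still occurs exactly p times in uxz. Every string of L with exactly p copies of some letter is a^p b^p c^p, of length 3p. Since |uxz| < 3p, uxz ∉ L.

This contradicts the CFL pumping lemma, which requires uv^i xy^i z ∈ L for all i ≥ 0.
Hence L = {a^n b^n c^n : n ≥ 0} is not context-free. ∎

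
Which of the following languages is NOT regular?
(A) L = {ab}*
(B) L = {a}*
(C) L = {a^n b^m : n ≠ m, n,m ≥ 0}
(C) {a^n b^m : n ≠ m, n,m ≥ 0}

(C) L = {a^n b^m : n ≠ m, n,m ≥ 0} is NOT regular.

The pumping lemma can be used to prove this:
After pumping a's, we can make n = m

The other languages are regular because they can be recognized by finite automata.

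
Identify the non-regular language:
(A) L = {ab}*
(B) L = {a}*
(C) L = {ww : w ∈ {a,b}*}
(C) {ww : w ∈ {a,b}*}

(C) L = {ww : w ∈ {a,b}*} is NOT regular.

The pumping lemma can be used to prove this:
After pumping, the two halves no longer match

The other languages are regular because they can be recognized by finite automata.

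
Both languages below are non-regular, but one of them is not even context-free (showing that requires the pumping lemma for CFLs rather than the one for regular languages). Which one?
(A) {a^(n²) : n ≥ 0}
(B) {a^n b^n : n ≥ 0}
(A) {a^(n²) : n ≥ 0}

(A) {a^(n²) : n ≥ 0} requires the CFL pumping lemma.

- {a^n b^n : n ≥ 0} is context-free (but not regular)
  • Can be shown non-regular with the regular pumping lemma
  • After pumping, the number of a's and b's become unequal

- {a^(n²) : n ≥ 0} is NOT context-free
  • Requires the CFL pumping lemma to prove
  • Gaps between squares grow unboundedly

The CFL pumping lemma is "stronger" in that it can prove non-membership
in the larger class of context-free languages.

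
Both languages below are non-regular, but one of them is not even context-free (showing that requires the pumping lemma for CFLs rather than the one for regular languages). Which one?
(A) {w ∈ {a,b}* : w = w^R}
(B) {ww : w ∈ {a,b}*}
(B) {ww : w ∈ {a,b}*}

(B) {ww : w ∈ {a,b}*} requires the CFL pumping lemma.

- {w ∈ {a,b}* : w = w^R} is context-free (but not regular)
  • Can be shown non-regular with the regular pumping lemma
  • After pumping, the string is no longer symmetric

- {ww : w ∈ {a,b}*} is NOT context-free
  • Requires the CFL pumping lemma to prove
  • Even a PDA cannot compare two arbitrary halves symbol by symbol; CFL pumping on a^p b^p a^p b^p fails

The CFL pumping lemma is "stronger" in that it can prove non-membership
in the larger class of context-free languages.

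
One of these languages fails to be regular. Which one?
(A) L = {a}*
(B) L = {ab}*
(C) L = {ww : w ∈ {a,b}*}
(C) {ww : w ∈ {a,b}*}

(C) L = {ww : w ∈ {a,b}*} is NOT regular.

The pumping lemma can be used to prove this:
After pumping, the two halves no longer match

The other languages are regular because they can be recognized by finite automata.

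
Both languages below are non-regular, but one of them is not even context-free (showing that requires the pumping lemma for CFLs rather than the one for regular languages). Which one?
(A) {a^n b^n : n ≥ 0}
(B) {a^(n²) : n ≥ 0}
(B) {a^(n²) : n ≥ 0}

(B) {a^(n²) : n ≥ 0} requires the CFL pumping lemma.

- {a^n b^n : n ≥ 0} is context-free (but not regular)
  • Can be shown non-regular with the regular pumping lemma
  • After pumping, the number of a's and b's become unequal

- {a^(n²) : n ≥ 0} is NOT context-free
  • Requires the CFL pumping lemma to prove
  • Gaps between squares grow unboundedly

The CFL pumping lemma is "stronger" in that it can prove non-membership
in the larger class of context-free languages.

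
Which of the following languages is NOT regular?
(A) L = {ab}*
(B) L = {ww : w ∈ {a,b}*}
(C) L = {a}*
(B) {ww : w ∈ {a,b}*}

(B) L = {ww : w ∈ {a,b}*} is NOT regular.

The pumping lemma can be used to prove this:
After pumping, the two halves no longer match

The other languages are regular because they can be recognized by finite automata.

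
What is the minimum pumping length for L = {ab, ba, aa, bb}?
p = 3

For a finite language L, the pumping lemma holds vacuously if p > max|s| for s ∈ L.

The longest string in L = {ab, ba, aa, bb} has length 2.
If p = 3, then no string s ∈ L has |s| ≥ p, so the condition is vacuously true.

The minimum pumping length is p = 3.

Why no smaller p works: for any p ≤ 2, the longest string s ∈ L has |s| = 2 ≥ p, so it would
have to be pumpable; but pumping up (i = 2, 3, ...) produces ever longer strings, which cannot all lie in the
finite language L. So the pumping property fails for every p ≤ 2.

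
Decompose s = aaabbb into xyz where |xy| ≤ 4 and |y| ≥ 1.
x = '', y = 'aaab', z = 'bb'

For s = aaabbb and p = 4, one valid decomposition is:
- x = '' (length 0)
- y = 'aaab' (length 4)
- z = 'bb' (length 2)

Verification:
- xyz = '' + 'aaab' + 'bb' = aaabbb ✓
- |xy| = 4 ≤ 4 ✓
- |y| = 4 > 0 ✓

All pumping lemma constraints are satisfied.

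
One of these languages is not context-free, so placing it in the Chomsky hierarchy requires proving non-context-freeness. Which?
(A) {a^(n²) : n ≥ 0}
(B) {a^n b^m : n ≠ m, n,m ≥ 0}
(A) {a^(n²) : n ≥ 0}

(A) {a^(n²) : n ≥ 0} requires the CFL pumping lemma.

- {a^n b^m : n ≠ m, n,m ≥ 0} is context-free (but not regular)
  • Can be shown non-regular with the regular pumping lemma
  • After pumping a's, we can make n = m

- {a^(n²) : n ≥ 0} is NOT context-free
  • Requires the CFL pumping lemma to prove
  • Gaps between squares grow unboundedly

The CFL pumping lemma is "stronger" in that it can prove non-membership
in the larger class of context-free languages.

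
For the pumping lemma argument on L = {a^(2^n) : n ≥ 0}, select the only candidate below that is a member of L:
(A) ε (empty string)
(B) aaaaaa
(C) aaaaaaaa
(C) aaaaaaaa

The pumping lemma is applied to a string s that lies in L, so first check membership of each option:
- (A) ε has length 0, which is not a power of 2, so it is not in L ✗
- (B) aaaaaa has length 6, strictly between 2^2 = 4 and 2^3 = 8, so it is not in L ✗
- (C) aaaaaaaa has length 8 = 2^3, so it is in L ✓

Only (C) aaaaaaaa is in L, so it is the only candidate that could play the role of s.
(In a complete proof one picks s in terms of the pumping length p so that |s| ≥ p is guaranteed; a fixed string like aaaaaaaa illustrates the shape of such an s.)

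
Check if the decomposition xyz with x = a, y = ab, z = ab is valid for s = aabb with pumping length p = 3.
Violated: xyz = s

The decomposition x = a, y = ab, z = ab for s = aabb with p = 3
violates the constraint: xyz = s

xyz = 'a' + 'ab' + 'ab' = 'aabab' ≠ 'aabb' = s. The decomposition doesn't reconstruct s.

Pumping lemma constraints:
1. xyz = s (decomposition is valid)
2. |xy| ≤ p
3. |y| > 0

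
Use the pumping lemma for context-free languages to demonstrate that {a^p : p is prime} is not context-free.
Assume for contradiction that L is context-free, and let p ≥ 1 be the pumping length given by the pumping lemma for CFLs.
Choose a prime q with q ≥ p and let s = a^q. Then s ∈ L and |s| = q ≥ p.
By the CFL pumping lemma, s = uvxyz for some u, v, x, y, z with |vxy| ≤ p, |vy| ≥ 1, and uv^i xy^i z ∈ L for every i ≥ 0.
All symbols are a's, so only lengths matter: let k = |vy|, with 1 ≤ k ≤ p. Then |uv^i xy^i z| = q + (i − 1)k.

Take i = q + 1: the length is q + qk = q(k + 1).
Both factors satisfy q ≥ 2 and k + 1 ≥ 2, so q(k + 1) is composite and uv^(q+1) xy^(q+1) z ∉ L.

This contradicts the CFL pumping lemma, which requires uv^i xy^i z ∈ L for all i ≥ 0.
Hence L = {a^p : p is prime} is not context-free. ∎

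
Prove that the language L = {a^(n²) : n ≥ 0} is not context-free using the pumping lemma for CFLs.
Assume for contradiction that L is context-free, and let p ≥ 1 be the pumping length given by the pumping lemma for CFLs.
Choose s = a^(p²). Then s ∈ L and |s| = p² ≥ p.
By the CFL pumping lemma, s = uvxyz for some u, v, x, y, z with |vxy| ≤ p, |vy| ≥ 1, and uv^i xy^i z ∈ L for every i ≥ 0.
All symbols are a's, so only lengths matter: let k = |vy|, with 1 ≤ k ≤ |vxy| ≤ p.

Take i = 2: |uv²xy²z| = p² + k, and p² < p² + k ≤ p² + p < (p + 1)².
So the length lies strictly between consecutive squares and is not a perfect square; uv²xy²z ∉ L.

This contradicts the CFL pumping lemma, which requires uv^i xy^i z ∈ L for all i ≥ 0.
Hence L = {a^(n²) : n ≥ 0} is not context-free. ∎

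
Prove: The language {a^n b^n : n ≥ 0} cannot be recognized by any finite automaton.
Assume for contradiction that L is regular, and let p ≥ 1 be the pumping length given by the pumping lemma.
Choose s = a^p b^p. Then s ∈ L and |s| = 2p ≥ p.
By the pumping lemma, s = xyz for some x, y, z with |xy| ≤ p, |y| ≥ 1, and xy^i z ∈ L for every i ≥ 0.
Since |xy| ≤ p and the first p symbols of s are all a's, we must have y = a^k for some k with 1 ≤ k ≤ p.

Take i = 2: xy²z = a^(p + k) b^p.
This string has p + k a's but p b's, and p + k > p because k ≥ 1. So xy²z ∉ L.

This contradicts the pumping lemma, which requires xy^i z ∈ L for all i ≥ 0.
Hence L = {a^n b^n : n ≥ 0} is not regular. ∎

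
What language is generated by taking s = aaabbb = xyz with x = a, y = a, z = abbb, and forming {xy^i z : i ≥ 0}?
{xy^i z : i ≥ 0} = {a^(2+i) b^3 : i ≥ 0} = {aabbb, aaabbb, aaaabbb, ...}

With x = a, y = a, z = abbb: Starting with aaabbb and pumping the second 'a', we get strings with 2+i a's followed by 3 b's for i = 0, 1, 2, ...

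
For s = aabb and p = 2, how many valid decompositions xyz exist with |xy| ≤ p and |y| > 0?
3

For s = 'aabb' with pumping length p = 2:

Constraints: |xy| ≤ 2, |y| > 0

Valid decompositions (|xy| ≤ p, |y| ≥ 1):
  • x='', y='a', z='abb'
  • x='a', y='a', z='bb'
  • x='', y='aa', z='bb'

Total count: 3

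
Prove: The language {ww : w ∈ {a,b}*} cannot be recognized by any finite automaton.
Assume for contradiction that L is regular, and let p ≥ 1 be the pumping length given by the pumping lemma.
Choose s = a^p b a^p b. Then s ∈ L (take w = a^p b) and |s| = 2p + 2 ≥ p.
By the pumping lemma, s = xyz for some x, y, z with |xy| ≤ p, |y| ≥ 1, and xy^i z ∈ L for every i ≥ 0.
Since |xy| ≤ p and the first p symbols of s are all a's, y = a^k for some k with 1 ≤ k ≤ p.

Take i = 2: t = xy²z = a^(p + k) b a^p b.
Suppose t = uu for some string u. The string t contains exactly two b's and ends in b, so u contains exactly one b and ends in b; hence u = a^j b for some j, and uu = a^j b a^j b. Comparing with t = a^(p + k) b a^p b forces j = p + k (first block) and j = p (second block), which is impossible since k ≥ 1. So t ∉ L.

This contradicts the pumping lemma, which requires xy^i z ∈ L for all i ≥ 0.
Hence L = {ww : w ∈ {a,b}*} is not regular. ∎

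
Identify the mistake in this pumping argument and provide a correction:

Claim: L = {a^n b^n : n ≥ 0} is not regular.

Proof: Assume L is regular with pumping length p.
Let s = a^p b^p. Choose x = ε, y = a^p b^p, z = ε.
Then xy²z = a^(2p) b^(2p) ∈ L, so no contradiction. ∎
Error: The decomposition violates |xy| ≤ p. With y = a^p b^p, |xy| = |y| = 2p > p. (The proof also miscomputes xy²z, which would be a^p b^p a^p b^p rather than a^(2p) b^(2p), and it wrongly treats one harmless decomposition as settling the matter — the prover does not get to choose the decomposition.)

Correction: The pumping lemma requires |xy| ≤ p, and the argument must handle every decomposition satisfying |xy| ≤ p, |y| ≥ 1. Since s starts with p a's, any such y consists only of a's, say y = a^k with k ≥ 1. Then xy²z = a^(p+k) b^p has unequal numbers of a's and b's, so xy²z ∉ L — the required contradiction.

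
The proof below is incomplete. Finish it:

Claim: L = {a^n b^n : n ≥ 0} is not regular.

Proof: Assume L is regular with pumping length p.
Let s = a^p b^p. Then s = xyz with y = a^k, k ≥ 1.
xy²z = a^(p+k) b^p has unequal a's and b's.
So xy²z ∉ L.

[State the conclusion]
This contradicts the pumping lemma for regular languages,
which guarantees xy^i z ∈ L for all i ≥ 0.

Since our assumption that L is regular leads to a contradiction,
we conclude that L = {a^n b^n : n ≥ 0} is NOT regular. ∎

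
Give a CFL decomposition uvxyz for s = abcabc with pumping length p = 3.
u='ab', v='c', x='a', y='b', z='c'

For s = abcabc with pumping length p = 3:

One valid decomposition:
- u = 'ab'
- v = 'c'
- x = 'a'
- y = 'b'
- z = 'c'

Verification:
- uvxyz = 'ab' + 'c' + 'a' + 'b' + 'c' = abcabc ✓
- |vxy| = |'cab'| = 3 ≤ 3 ✓
- |vy| = |'cb'| = 2 > 0 ✓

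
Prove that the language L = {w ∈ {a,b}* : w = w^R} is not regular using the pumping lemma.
Assume for contradiction that L is regular, and let p ≥ 1 be the pumping length given by the pumping lemma.
Choose s = a^p b a^p. Then s ∈ L (it reads the same in both directions) and |s| = 2p + 1 ≥ p.
By the pumping lemma, s = xyz for some x, y, z with |xy| ≤ p, |y| ≥ 1, and xy^i z ∈ L for every i ≥ 0.
Since |xy| ≤ p and the first p symbols of s are all a's, y = a^k for some k with 1 ≤ k ≤ p.

Take i = 2: xy²z = a^(p + k) b a^p.
Its reversal is a^p b a^(p + k). These differ because the block of a's before the unique b has length p + k in one and p in the other, and p + k ≠ p since k ≥ 1. So xy²z is not a palindrome, i.e. xy²z ∉ L.

This contradicts the pumping lemma, which requires xy^i z ∈ L for all i ≥ 0.
Hence L = {w ∈ {a,b}* : w = w^R} is not regular. ∎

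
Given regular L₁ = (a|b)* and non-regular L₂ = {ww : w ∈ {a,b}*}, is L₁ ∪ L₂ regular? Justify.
Yes — L₁ ∪ L₂ is regular.

{ww} ⊆ (a|b)*, so L₁ ∪ L₂ = (a|b)*, which is regular.

Note that the bare facts "L₁ regular, L₂ non-regular" do not settle the question by themselves: the closure of regular languages under ∪, ∩, complement and difference applies only when BOTH operands are regular. With a non-regular operand the result can come out regular or non-regular depending on the specific languages, so one has to work out L₁ ∪ L₂ for this particular pair, as above.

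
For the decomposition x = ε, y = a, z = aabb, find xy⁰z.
aabb

Given x = '', y = 'a', z = 'aabb' and i = 0:

xy^0z = x + y·y·...·y (0 times) + z
       = '' + 'a'^0 + 'aabb'
       = '' + '' + 'aabb'
       = 'aabb'

The pumped string is 'aabb' with length 4.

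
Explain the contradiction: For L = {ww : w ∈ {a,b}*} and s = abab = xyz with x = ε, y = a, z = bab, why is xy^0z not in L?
xy⁰z = bab ∉ L

Pumping with i = 0 replaces y = a by y⁰ = ε:
- Original: s = xyz = abab; abab splits into halves ab · ab, which are equal, so it is in L (w = ab)
- Pumped: xy⁰z = ε · ε · bab = bab
- bab has odd length 3, so it cannot be written as ww and is not in L

The pumping lemma would require xy⁰z ∈ L, so this decomposition yields a contradiction.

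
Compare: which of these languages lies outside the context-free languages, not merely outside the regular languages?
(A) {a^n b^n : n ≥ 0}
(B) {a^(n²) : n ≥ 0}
(B) {a^(n²) : n ≥ 0}

(B) {a^(n²) : n ≥ 0} requires the CFL pumping lemma.

- {a^n b^n : n ≥ 0} is context-free (but not regular)
  • Can be shown non-regular with the regular pumping lemma
  • After pumping, the number of a's and b's become unequal

- {a^(n²) : n ≥ 0} is NOT context-free
  • Requires the CFL pumping lemma to prove
  • Gaps between squares grow unboundedly

The CFL pumping lemma is "stronger" in that it can prove non-membership
in the larger class of context-free languages.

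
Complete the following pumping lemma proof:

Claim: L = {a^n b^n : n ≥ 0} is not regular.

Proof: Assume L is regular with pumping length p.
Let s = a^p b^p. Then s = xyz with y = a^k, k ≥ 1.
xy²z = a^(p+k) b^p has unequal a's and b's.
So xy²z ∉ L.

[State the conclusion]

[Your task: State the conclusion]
This contradicts the pumping lemma for regular languages,
which guarantees xy^i z ∈ L for all i ≥ 0.

Since our assumption that L is regular leads to a contradiction,
we conclude that L = {a^n b^n : n ≥ 0} is NOT regular. ∎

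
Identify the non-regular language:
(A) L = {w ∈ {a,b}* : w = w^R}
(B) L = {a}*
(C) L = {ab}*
(A) {w ∈ {a,b}* : w = w^R}

(A) L = {w ∈ {a,b}* : w = w^R} is NOT regular.

The pumping lemma can be used to prove this:
After pumping, the string is no longer symmetric

The other languages are regular because they can be recognized by finite automata.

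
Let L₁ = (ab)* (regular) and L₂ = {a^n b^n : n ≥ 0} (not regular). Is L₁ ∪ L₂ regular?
No — L₁ ∪ L₂ is not regular.

Let U = (ab)* ∪ {a^n b^n}. If U were regular, then U ∩ aa*bb* would be regular (closure under intersection with a regular language). But (ab)* ∩ aa*bb* = {ab} and {a^n b^n} ∩ aa*bb* = {a^n b^n : n ≥ 1}, so U ∩ aa*bb* = {a^n b^n : n ≥ 1}, which is not regular. Hence U is not regular.

Note that the bare facts "L₁ regular, L₂ non-regular" do not settle the question by themselves: the closure of regular languages under ∪, ∩, complement and difference applies only when BOTH operands are regular. With a non-regular operand the result can come out regular or non-regular depending on the specific languages, so one has to work out L₁ ∪ L₂ for this particular pair, as above.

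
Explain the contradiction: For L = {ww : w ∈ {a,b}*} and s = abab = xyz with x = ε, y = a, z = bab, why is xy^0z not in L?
xy⁰z = bab ∉ L

Pumping with i = 0 replaces y = a by y⁰ = ε:
- Original: s = xyz = abab; abab splits into halves ab · ab, which are equal, so it is in L (w = ab)
- Pumped: xy⁰z = ε · ε · bab = bab
- bab has odd length 3, so it cannot be written as ww and is not in L

The pumping lemma would require xy⁰z ∈ L, so this decomposition yields a contradiction.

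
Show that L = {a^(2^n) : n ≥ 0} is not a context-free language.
Assume for contradiction that L is context-free, and let p ≥ 1 be the pumping length given by the pumping lemma for CFLs.
Choose s = a^(2^p). Then s ∈ L and |s| = 2^p ≥ p.
By the CFL pumping lemma, s = uvxyz for some u, v, x, y, z with |vxy| ≤ p, |vy| ≥ 1, and uv^i xy^i z ∈ L for every i ≥ 0.
All symbols are a's, so only lengths matter: let k = |vy|, with 1 ≤ k ≤ |vxy| ≤ p < 2^p.

Take i = 2: |uv²xy²z| = 2^p + k, and 2^p < 2^p + k < 2^p + 2^p = 2^(p+1).
So the length lies strictly between consecutive powers of two and is not a power of 2; uv²xy²z ∉ L.

This contradicts the CFL pumping lemma, which requires uv^i xy^i z ∈ L for all i ≥ 0.
Hence L = {a^(2^n) : n ≥ 0} is not context-free. ∎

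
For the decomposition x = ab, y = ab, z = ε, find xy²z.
ababab

Given x = 'ab', y = 'ab', z = '' and i = 2:

xy^2z = x + y·y·...·y (2 times) + z
       = 'ab' + 'ab'^2 + ''
       = 'ab' + 'abab' + ''
       = 'ababab'

The pumped string is 'ababab' with length 6.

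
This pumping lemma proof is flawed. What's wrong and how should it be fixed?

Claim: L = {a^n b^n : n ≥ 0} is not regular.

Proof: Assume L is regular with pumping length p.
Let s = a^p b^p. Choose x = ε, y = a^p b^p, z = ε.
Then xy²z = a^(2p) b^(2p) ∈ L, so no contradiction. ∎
Error: The decomposition violates |xy| ≤ p. With y = a^p b^p, |xy| = |y| = 2p > p. (The proof also miscomputes xy²z, which would be a^p b^p a^p b^p rather than a^(2p) b^(2p), and it wrongly treats one harmless decomposition as settling the matter — the prover does not get to choose the decomposition.)

Correction: The pumping lemma requires |xy| ≤ p, and the argument must handle every decomposition satisfying |xy| ≤ p, |y| ≥ 1. Since s starts with p a's, any such y consists only of a's, say y = a^k with k ≥ 1. Then xy²z = a^(p+k) b^p has unequal numbers of a's and b's, so xy²z ∉ L — the required contradiction.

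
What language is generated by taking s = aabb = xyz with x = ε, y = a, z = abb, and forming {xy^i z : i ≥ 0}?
{xy^i z : i ≥ 0} = {a^(i+1) b^2 : i ≥ 0} = {abb, aabb, aaabb, ...}

With x = ε, y = a, z = abb: Starting with aabb and pumping the first 'a' (z = abb keeps the second 'a'), we get strings with i+1 a's followed by 2 b's for i = 0, 1, 2, ...; note bb is not produced because z always contributes one a.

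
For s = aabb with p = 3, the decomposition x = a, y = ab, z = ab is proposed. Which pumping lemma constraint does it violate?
Violated: xyz = s

The decomposition x = a, y = ab, z = ab for s = aabb with p = 3
violates the constraint: xyz = s

xyz = 'a' + 'ab' + 'ab' = 'aabab' ≠ 'aabb' = s. The decomposition doesn't reconstruct s.

Pumping lemma constraints:
1. xyz = s (decomposition is valid)
2. |xy| ≤ p
3. |y| > 0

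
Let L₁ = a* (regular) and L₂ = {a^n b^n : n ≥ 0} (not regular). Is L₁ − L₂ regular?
Yes — L₁ − L₂ is regular.

The only string of a* that lies in {a^n b^n} is ε, so L₁ − L₂ = a* − {ε} = a⁺ = aa*, which is regular.

Note that the bare facts "L₁ regular, L₂ non-regular" do not settle the question by themselves: the closure of regular languages under ∪, ∩, complement and difference applies only when BOTH operands are regular. With a non-regular operand the result can come out regular or non-regular depending on the specific languages, so one has to work out L₁ − L₂ for this particular pair, as above.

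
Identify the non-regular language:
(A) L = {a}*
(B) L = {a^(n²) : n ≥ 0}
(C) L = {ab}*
(B) {a^(n²) : n ≥ 0}

(B) L = {a^(n²) : n ≥ 0} is NOT regular.

The pumping lemma can be used to prove this:
After pumping, length is no longer a perfect square

The other languages are regular because they can be recognized by finite automata.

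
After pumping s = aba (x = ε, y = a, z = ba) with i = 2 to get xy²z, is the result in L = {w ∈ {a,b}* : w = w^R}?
No

xy²z = ε · aa · ba = aaba.
aaba reversed is abaa ≠ aaba, so it is not a palindrome and is not in L.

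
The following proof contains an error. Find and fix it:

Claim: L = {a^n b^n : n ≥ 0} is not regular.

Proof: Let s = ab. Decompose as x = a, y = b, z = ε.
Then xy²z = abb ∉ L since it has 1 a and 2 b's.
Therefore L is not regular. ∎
Error: The string s = ab might be shorter than the pumping length p.

Correction: Choose s = a^p b^p to ensure |s| ≥ p. Also, the decomposition is wrong: with |xy| ≤ p, y cannot include b's when s starts with p a's.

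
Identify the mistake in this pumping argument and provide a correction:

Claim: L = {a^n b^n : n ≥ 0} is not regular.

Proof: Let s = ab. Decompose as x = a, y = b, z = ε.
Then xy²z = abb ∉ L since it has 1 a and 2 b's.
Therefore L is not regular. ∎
Error: The string s = ab might be shorter than the pumping length p.

Correction: Choose s = a^p b^p to ensure |s| ≥ p. Also, the decomposition is wrong: with |xy| ≤ p, y cannot include b's when s starts with p a's.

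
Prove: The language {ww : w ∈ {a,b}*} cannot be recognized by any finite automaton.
Assume for contradiction that L is regular, and let p ≥ 1 be the pumping length given by the pumping lemma.
Choose s = a^p b a^p b. Then s ∈ L (take w = a^p b) and |s| = 2p + 2 ≥ p.
By the pumping lemma, s = xyz for some x, y, z with |xy| ≤ p, |y| ≥ 1, and xy^i z ∈ L for every i ≥ 0.
Since |xy| ≤ p and the first p symbols of s are all a's, y = a^k for some k with 1 ≤ k ≤ p.

Take i = 2: t = xy²z = a^(p + k) b a^p b.
Suppose t = uu for some string u. The string t contains exactly two b's and ends in b, so u contains exactly one b and ends in b; hence u = a^j b for some j, and uu = a^j b a^j b. Comparing with t = a^(p + k) b a^p b forces j = p + k (first block) and j = p (second block), which is impossible since k ≥ 1. So t ∉ L.

This contradicts the pumping lemma, which requires xy^i z ∈ L for all i ≥ 0.
Hence L = {ww : w ∈ {a,b}*} is not regular. ∎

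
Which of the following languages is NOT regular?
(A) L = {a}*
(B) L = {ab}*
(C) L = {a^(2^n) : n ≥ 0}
(C) {a^(2^n) : n ≥ 0}

(C) L = {a^(2^n) : n ≥ 0} is NOT regular.

The pumping lemma can be used to prove this:
After pumping, length is no longer a power of 2

The other languages are regular because they can be recognized by finite automata.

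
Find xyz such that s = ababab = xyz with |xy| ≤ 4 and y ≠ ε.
x = 'aba', y = 'b', z = 'ab'

For s = ababab and p = 4, one valid decomposition is:
- x = 'aba' (length 3)
- y = 'b' (length 1)
- z = 'ab' (length 2)

Verification:
- xyz = 'aba' + 'b' + 'ab' = ababab ✓
- |xy| = 4 ≤ 4 ✓
- |y| = 1 > 0 ✓

All pumping lemma constraints are satisfied.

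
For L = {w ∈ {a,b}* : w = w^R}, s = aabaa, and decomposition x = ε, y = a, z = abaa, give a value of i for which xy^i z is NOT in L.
i = 0

xy⁰z = ε · ε · abaa = abaa; abaa reversed is aaba ≠ abaa, so it is not a palindrome and is not in L.
(Other choices also work, e.g. i = 2, 3; only i = 1 is guaranteed to stay in L since xy¹z = s.)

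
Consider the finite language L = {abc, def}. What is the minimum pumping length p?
p = 4

For a finite language L, the pumping lemma holds vacuously if p > max|s| for s ∈ L.

The longest string in L = {abc, def} has length 3.
If p = 4, then no string s ∈ L has |s| ≥ p, so the condition is vacuously true.

The minimum pumping length is p = 4.

Why no smaller p works: for any p ≤ 3, the longest string s ∈ L has |s| = 3 ≥ p, so it would
have to be pumpable; but pumping up (i = 2, 3, ...) produces ever longer strings, which cannot all lie in the
finite language L. So the pumping property fails for every p ≤ 3.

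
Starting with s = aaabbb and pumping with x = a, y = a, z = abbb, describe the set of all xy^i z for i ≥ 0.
{xy^i z : i ≥ 0} = {a^(2+i) b^3 : i ≥ 0} = {aabbb, aaabbb, aaaabbb, ...}

With x = a, y = a, z = abbb: Starting with aaabbb and pumping the second 'a', we get strings with 2+i a's followed by 3 b's for i = 0, 1, 2, ...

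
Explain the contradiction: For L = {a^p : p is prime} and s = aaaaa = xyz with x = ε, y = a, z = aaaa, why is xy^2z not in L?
xy²z = aaaaaa ∉ L

Pumping with i = 2 replaces y = a by y² = aa:
- Original: s = xyz = aaaaa; aaaaa has length 5, which is prime, so it is in L
- Pumped: xy²z = ε · aa · aaaa = aaaaaa
- aaaaaa has length 6 = 2 × 3, which is not prime, so it is not in L

The pumping lemma would require xy²z ∈ L, so this decomposition yields a contradiction.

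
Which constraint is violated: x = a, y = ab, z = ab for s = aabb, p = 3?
Violated: xyz = s

The decomposition x = a, y = ab, z = ab for s = aabb with p = 3
violates the constraint: xyz = s

xyz = 'a' + 'ab' + 'ab' = 'aabab' ≠ 'aabb' = s. The decomposition doesn't reconstruct s.

Pumping lemma constraints:
1. xyz = s (decomposition is valid)
2. |xy| ≤ p
3. |y| > 0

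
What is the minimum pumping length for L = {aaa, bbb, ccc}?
p = 4

For a finite language L, the pumping lemma holds vacuously if p > max|s| for s ∈ L.

The longest string in L = {aaa, bbb, ccc} has length 3.
If p = 4, then no string s ∈ L has |s| ≥ p, so the condition is vacuously true.

The minimum pumping length is p = 4.

Why no smaller p works: for any p ≤ 3, the longest string s ∈ L has |s| = 3 ≥ p, so it would
have to be pumpable; but pumping up (i = 2, 3, ...) produces ever longer strings, which cannot all lie in the
finite language L. So the pumping property fails for every p ≤ 3.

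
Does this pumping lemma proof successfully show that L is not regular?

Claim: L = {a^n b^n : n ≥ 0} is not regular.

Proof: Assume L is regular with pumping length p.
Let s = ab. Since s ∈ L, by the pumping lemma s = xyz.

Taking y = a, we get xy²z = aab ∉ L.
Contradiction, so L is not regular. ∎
The proof is INCORRECT.

Error: The string s = ab may be shorter than p.
The pumping lemma only applies to strings with |s| ≥ p, and p is not under our control.
We must choose s in terms of p, e.g. s = a^p b^p, to ensure |s| ≥ p.
(The proof also fixes one particular y; a valid argument must handle every decomposition with |xy| ≤ p and |y| ≥ 1 — for s = a^p b^p this forces y = a^k, and then xy²z = a^(p+k) b^p ∉ L.)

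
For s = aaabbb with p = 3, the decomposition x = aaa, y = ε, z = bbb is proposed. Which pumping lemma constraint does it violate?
Violated: |y| > 0

The decomposition x = aaa, y = ε, z = bbb for s = aaabbb with p = 3
violates the constraint: |y| > 0

|y| = 0, but the pumping lemma requires |y| > 0 (y must be non-empty).

Pumping lemma constraints:
1. xyz = s (decomposition is valid)
2. |xy| ≤ p
3. |y| > 0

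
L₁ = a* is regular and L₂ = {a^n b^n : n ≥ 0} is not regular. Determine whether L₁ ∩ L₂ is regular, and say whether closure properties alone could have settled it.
Yes — L₁ ∩ L₂ is regular.

A string of a* contains no b's, and the only string of {a^n b^n} with no b's is ε (n = 0). So L₁ ∩ L₂ = {ε}, a finite language, which is regular.

Note that the bare facts "L₁ regular, L₂ non-regular" do not settle the question by themselves: the closure of regular languages under ∪, ∩, complement and difference applies only when BOTH operands are regular. With a non-regular operand the result can come out regular or non-regular depending on the specific languages, so one has to work out L₁ ∩ L₂ for this particular pair, as above.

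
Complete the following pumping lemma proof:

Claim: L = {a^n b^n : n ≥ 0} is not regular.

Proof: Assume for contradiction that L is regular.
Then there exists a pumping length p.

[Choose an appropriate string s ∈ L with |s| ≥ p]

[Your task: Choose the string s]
s = a^p b^p

This string is in L (has equal a's and b's) and has length 2p ≥ p.
Any decomposition xyz with |xy| ≤ p means y consists only of a's,
so pumping will unbalance the counts.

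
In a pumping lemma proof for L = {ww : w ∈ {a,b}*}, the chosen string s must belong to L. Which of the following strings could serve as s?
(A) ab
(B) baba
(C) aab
(B) baba

The pumping lemma is applied to a string s that lies in L, so first check membership of each option:
- (A) ab has length 2; its halves are a and b, which differ, so it is not in L ✗
- (B) baba splits into halves ba · ba, which are equal, so it is in L (w = ba) ✓
- (C) aab has odd length 3, so it cannot be written as ww and is not in L ✗

Only (B) baba is in L, so it is the only candidate that could play the role of s.
(In a complete proof one picks s in terms of the pumping length p so that |s| ≥ p is guaranteed; a fixed string like baba illustrates the shape of such an s.)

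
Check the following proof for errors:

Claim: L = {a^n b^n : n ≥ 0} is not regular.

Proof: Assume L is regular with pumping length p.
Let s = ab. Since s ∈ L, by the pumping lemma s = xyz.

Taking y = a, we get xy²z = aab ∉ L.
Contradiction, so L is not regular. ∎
The proof is INCORRECT.

Error: The string s = ab may be shorter than p.
The pumping lemma only applies to strings with |s| ≥ p, and p is not under our control.
We must choose s in terms of p, e.g. s = a^p b^p, to ensure |s| ≥ p.
(The proof also fixes one particular y; a valid argument must handle every decomposition with |xy| ≤ p and |y| ≥ 1 — for s = a^p b^p this forces y = a^k, and then xy²z = a^(p+k) b^p ∉ L.)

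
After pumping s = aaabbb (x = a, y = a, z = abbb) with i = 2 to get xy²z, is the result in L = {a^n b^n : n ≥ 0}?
No

xy²z = a · aa · abbb = aaaabbb.
aaaabbb has 4 a's and 3 b's; 4 ≠ 3, so it is not in L.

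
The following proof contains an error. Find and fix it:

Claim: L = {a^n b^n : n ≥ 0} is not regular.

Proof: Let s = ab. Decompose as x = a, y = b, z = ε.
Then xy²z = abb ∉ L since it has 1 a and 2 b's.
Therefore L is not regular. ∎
Error: The string s = ab might be shorter than the pumping length p.

Correction: Choose s = a^p b^p to ensure |s| ≥ p. Also, the decomposition is wrong: with |xy| ≤ p, y cannot include b's when s starts with p a's.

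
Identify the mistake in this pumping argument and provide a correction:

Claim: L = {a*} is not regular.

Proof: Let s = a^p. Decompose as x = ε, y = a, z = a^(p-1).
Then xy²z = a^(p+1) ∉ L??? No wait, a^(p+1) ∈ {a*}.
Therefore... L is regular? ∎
Error: The proof attempts to show a*  is not regular, but a* IS regular!

Correction: a* is a regular language (recognized by a simple DFA with one accepting state and self-loop on 'a'). The pumping lemma can only prove non-regularity, not regularity. For regular languages, pumping always works.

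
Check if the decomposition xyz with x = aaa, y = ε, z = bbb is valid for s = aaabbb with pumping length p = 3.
Violated: |y| > 0

The decomposition x = aaa, y = ε, z = bbb for s = aaabbb with p = 3
violates the constraint: |y| > 0

|y| = 0, but the pumping lemma requires |y| > 0 (y must be non-empty).

Pumping lemma constraints:
1. xyz = s (decomposition is valid)
2. |xy| ≤ p
3. |y| > 0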